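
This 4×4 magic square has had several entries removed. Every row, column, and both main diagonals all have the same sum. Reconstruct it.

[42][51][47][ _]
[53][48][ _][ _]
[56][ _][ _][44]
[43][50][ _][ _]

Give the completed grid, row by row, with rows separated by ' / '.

Column 1 is already complete: 42 + 53 + 56 + 43 = 194, so that is the magic constant.
Using row 1: 42 + 51 + 47 + ? → (1,4) = 194 − 140 = 54.
Column 2 must total 194; the given cells sum to 149, so (3,2) = 45.
Using anti-diagonal: 54 + 45 + 43 + ? → (2,3) = 194 − 142 = 52.
Row 2 must total 194; the given cells sum to 153, so (2,4) = 41.
Row 3: 56 + 45 + 44 + ? = 194, so (3,3) = 49.
Column 3: 47 + 52 + 49 + ? = 194, so (4,3) = 46.
The remaining cell in column 4 is (4,4) = 194 − 139 = 55.

42 51 47 54 / 53 48 52 41 / 56 45 49 44 / 43 50 46 55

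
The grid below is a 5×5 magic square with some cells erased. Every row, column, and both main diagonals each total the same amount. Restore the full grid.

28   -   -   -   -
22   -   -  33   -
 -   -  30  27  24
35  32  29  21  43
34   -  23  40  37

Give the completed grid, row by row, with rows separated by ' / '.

Row 4 is already complete: 35 + 32 + 29 + 21 + 43 = 160, so that is the magic constant.
The remaining cell in row 5 is (5,2) = 160 − 134 = 26.
The remaining cell in column 1 is (3,1) = 160 − 119 = 41.
From column 4, 160 − (33 + 27 + 21 + 40) gives (1,4) = 39.
The remaining cell in main diagonal is (2,2) = 160 − 116 = 44.
From anti-diagonal, 160 − (33 + 30 + 32 + 34) gives (1,5) = 31.
Row 3 needs 160; the known cells sum to 122, so (3,2) = 38.
Column 2: 44 + 38 + 32 + 26 + ? = 160, so (1,2) = 20.
Column 5: 31 + 24 + 43 + 37 + ? = 160, so (2,5) = 25.
Row 1: 28 + 20 + 39 + 31 + ? = 160, so (1,3) = 42.
From row 2, 160 − (22 + 44 + 33 + 25) gives (2,3) = 36.

28 20 42 39 31 / 22 44 36 33 25 / 41 38 30 27 24 / 35 32 29 21 43 / 34 26 23 40 37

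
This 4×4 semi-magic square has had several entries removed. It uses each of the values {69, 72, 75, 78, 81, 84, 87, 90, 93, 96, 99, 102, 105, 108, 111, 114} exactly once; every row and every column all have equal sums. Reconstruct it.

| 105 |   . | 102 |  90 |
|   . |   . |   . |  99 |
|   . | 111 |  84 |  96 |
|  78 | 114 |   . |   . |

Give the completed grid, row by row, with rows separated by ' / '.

105 69 102 90 / 108 72 87 99 / 75 111 84 96 / 78 114 93 81

The 16 entries sum to 1464, so each line sums to 1464/4 = 366.
Using row 1: 105 + 102 + 90 + ? → (1,2) = 366 − 297 = 69.
Row 3 needs 366; the known cells sum to 291, so (3,1) = 75.
Column 1 needs 366; the known cells sum to 258, so (2,1) = 108.
Column 2: 69 + 111 + 114 + ? = 366, so (2,2) = 72.
Using column 4: 90 + 99 + 96 + ? → (4,4) = 366 − 285 = 81.
The remaining cell in row 2 is (2,3) = 366 − 279 = 87.
The remaining cell in row 4 is (4,3) = 366 − 273 = 93.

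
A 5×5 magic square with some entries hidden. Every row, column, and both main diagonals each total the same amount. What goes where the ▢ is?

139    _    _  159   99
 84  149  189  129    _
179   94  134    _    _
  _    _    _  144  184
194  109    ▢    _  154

Main diagonal is complete and sums to 720; that is the magic constant.
Using row 2: 84 + 149 + 189 + 129 + ? → (2,5) = 720 − 551 = 169.
From column 1, 720 − (139 + 84 + 179 + 194) gives (4,1) = 124.
Using column 5: 99 + 169 + 184 + 154 + ? → (3,5) = 720 − 606 = 114.
Using anti-diagonal: 99 + 129 + 134 + 194 + ? → (4,2) = 720 − 556 = 164.
Row 3: 179 + 94 + 134 + 114 + ? = 720, so (3,4) = 199.
The remaining cell in row 4 is (4,3) = 720 − 616 = 104.
Column 2: 149 + 94 + 164 + 109 + ? = 720, so (1,2) = 204.
From column 4, 720 − (159 + 129 + 199 + 144) gives (5,4) = 89.
The remaining cell in row 1 is (1,3) = 720 − 601 = 119.
Row 5 must total 720; the given cells sum to 546, so (5,3) = 174.

174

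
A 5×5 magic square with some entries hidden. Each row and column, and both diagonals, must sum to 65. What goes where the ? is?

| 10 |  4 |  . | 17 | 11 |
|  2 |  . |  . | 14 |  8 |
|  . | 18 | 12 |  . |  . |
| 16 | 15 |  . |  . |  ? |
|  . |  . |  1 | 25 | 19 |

Using row 1: 10 + 4 + 17 + 11 + ? → (1,3) = 65 − 42 = 23.
Anti-diagonal must total 65; the given cells sum to 52, so (5,1) = 13.
From row 5, 65 − (13 + 1 + 25 + 19) gives (5,2) = 7.
Using column 1: 10 + 2 + 16 + 13 + ? → (3,1) = 65 − 41 = 24.
Column 2 needs 65; the known cells sum to 44, so (2,2) = 21.
The remaining cell in main diagonal is (4,4) = 65 − 62 = 3.
Row 2 must total 65; the given cells sum to 45, so (2,3) = 20.
Column 3 needs 65; the known cells sum to 56, so (4,3) = 9.
The remaining cell in column 4 is (3,4) = 65 − 59 = 6.
From row 3, 65 − (24 + 18 + 12 + 6) gives (3,5) = 5.
From row 4, 65 − (16 + 15 + 9 + 3) gives (4,5) = 22.

22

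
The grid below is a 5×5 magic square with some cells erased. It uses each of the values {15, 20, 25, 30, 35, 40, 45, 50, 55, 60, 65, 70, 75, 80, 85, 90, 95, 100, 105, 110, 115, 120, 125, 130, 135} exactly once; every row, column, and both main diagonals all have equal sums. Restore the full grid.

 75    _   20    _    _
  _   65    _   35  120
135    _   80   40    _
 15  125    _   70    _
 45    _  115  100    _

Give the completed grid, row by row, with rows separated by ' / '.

The 25 entries sum to 1875, so each line sums to 1875/5 = 375.
The remaining cell in column 1 is (2,1) = 375 − 270 = 105.
Column 4 needs 375; the known cells sum to 245, so (1,4) = 130.
From main diagonal, 375 − (75 + 65 + 80 + 70) gives (5,5) = 85.
Anti-diagonal needs 375; the known cells sum to 285, so (1,5) = 90.
Row 1: 75 + 20 + 130 + 90 + ? = 375, so (1,2) = 60.
Row 2: 105 + 65 + 35 + 120 + ? = 375, so (2,3) = 50.
Using row 5: 45 + 115 + 100 + 85 + ? → (5,2) = 375 − 345 = 30.
Column 2: 60 + 65 + 125 + 30 + ? = 375, so (3,2) = 95.
Column 3 needs 375; the known cells sum to 265, so (4,3) = 110.
Row 3 must total 375; the given cells sum to 350, so (3,5) = 25.
Using row 4: 15 + 125 + 110 + 70 + ? → (4,5) = 375 − 320 = 55.

75 60 20 130 90 / 105 65 50 35 120 / 135 95 80 40 25 / 15 125 110 70 55 / 45 30 115 100 85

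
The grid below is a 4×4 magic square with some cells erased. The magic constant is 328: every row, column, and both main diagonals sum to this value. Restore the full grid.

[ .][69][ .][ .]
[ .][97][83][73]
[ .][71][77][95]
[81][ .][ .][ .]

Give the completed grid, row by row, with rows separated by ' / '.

87 69 79 93 / 75 97 83 73 / 85 71 77 95 / 81 91 89 67

Row 2 must total 328; the given cells sum to 253, so (2,1) = 75.
From row 3, 328 − (71 + 77 + 95) gives (3,1) = 85.
From column 1, 328 − (75 + 85 + 81) gives (1,1) = 87.
Using column 2: 69 + 97 + 71 + ? → (4,2) = 328 − 237 = 91.
Using main diagonal: 87 + 97 + 77 + ? → (4,4) = 328 − 261 = 67.
Using anti-diagonal: 83 + 71 + 81 + ? → (1,4) = 328 − 235 = 93.
Row 1: 87 + 69 + 93 + ? = 328, so (1,3) = 79.
Row 4: 81 + 91 + 67 + ? = 328, so (4,3) = 89.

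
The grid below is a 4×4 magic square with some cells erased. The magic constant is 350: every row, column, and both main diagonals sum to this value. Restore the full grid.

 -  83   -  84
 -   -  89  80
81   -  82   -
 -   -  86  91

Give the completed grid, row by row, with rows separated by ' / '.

90 83 93 84 / 94 87 89 80 / 81 92 82 95 / 85 88 86 91

Column 3 needs 350; the known cells sum to 257, so (1,3) = 93.
Column 4 needs 350; the known cells sum to 255, so (3,4) = 95.
Row 1 needs 350; the known cells sum to 260, so (1,1) = 90.
Row 3: 81 + 82 + 95 + ? = 350, so (3,2) = 92.
Main diagonal: 90 + 82 + 91 + ? = 350, so (2,2) = 87.
Anti-diagonal needs 350; the known cells sum to 265, so (4,1) = 85.
Row 2 must total 350; the given cells sum to 256, so (2,1) = 94.
Row 4 must total 350; the given cells sum to 262, so (4,2) = 88.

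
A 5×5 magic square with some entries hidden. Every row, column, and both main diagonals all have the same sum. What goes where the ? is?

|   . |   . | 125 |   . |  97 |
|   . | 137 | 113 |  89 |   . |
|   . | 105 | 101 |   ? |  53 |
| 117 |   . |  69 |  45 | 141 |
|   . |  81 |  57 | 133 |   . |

Column 3 is complete and sums to 465; that is the magic constant.
The remaining cell in row 4 is (4,2) = 465 − 372 = 93.
Using column 2: 137 + 105 + 93 + 81 + ? → (1,2) = 465 − 416 = 49.
Anti-diagonal must total 465; the given cells sum to 380, so (5,1) = 85.
Row 5: 85 + 81 + 57 + 133 + ? = 465, so (5,5) = 109.
Column 5 must total 465; the given cells sum to 400, so (2,5) = 65.
Main diagonal needs 465; the known cells sum to 392, so (1,1) = 73.
The remaining cell in row 1 is (1,4) = 465 − 344 = 121.
Row 2: 137 + 113 + 89 + 65 + ? = 465, so (2,1) = 61.
From column 1, 465 − (73 + 61 + 117 + 85) gives (3,1) = 129.
Using column 4: 121 + 89 + 45 + 133 + ? → (3,4) = 465 − 388 = 77.

77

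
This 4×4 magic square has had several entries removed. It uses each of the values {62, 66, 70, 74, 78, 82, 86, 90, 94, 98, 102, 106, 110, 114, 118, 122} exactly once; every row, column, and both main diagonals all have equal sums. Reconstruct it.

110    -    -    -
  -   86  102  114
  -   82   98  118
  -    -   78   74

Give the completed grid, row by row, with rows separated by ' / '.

110 106 90 62 / 66 86 102 114 / 70 82 98 118 / 122 94 78 74

The 16 entries sum to 1472, so each line sums to 1472/4 = 368.
Using row 2: 86 + 102 + 114 + ? → (2,1) = 368 − 302 = 66.
Row 3: 82 + 98 + 118 + ? = 368, so (3,1) = 70.
Using column 1: 110 + 66 + 70 + ? → (4,1) = 368 − 246 = 122.
Column 3 must total 368; the given cells sum to 278, so (1,3) = 90.
From column 4, 368 − (114 + 118 + 74) gives (1,4) = 62.
From row 1, 368 − (110 + 90 + 62) gives (1,2) = 106.
Using row 4: 122 + 78 + 74 + ? → (4,2) = 368 − 274 = 94.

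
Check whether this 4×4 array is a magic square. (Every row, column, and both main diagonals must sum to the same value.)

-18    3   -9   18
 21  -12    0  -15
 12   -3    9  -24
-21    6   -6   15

Yes

Row 1: -18 + 3 + (-9) + 18 = -6.
Row 2: 21 + (-12) + 0 + (-15) = -6.
Row 3: 12 + (-3) + 9 + (-24) = -6.
Row 4: -21 + 6 + (-6) + 15 = -6.
Column 1: -18 + 21 + 12 + (-21) = -6.
Column 2: 3 + (-12) + (-3) + 6 = -6.
Column 3: -9 + 0 + 9 + (-6) = -6.
Column 4: 18 + (-15) + (-24) + 15 = -6.
Main diagonal: -18 + (-12) + 9 + 15 = -6.
Anti-diagonal: 18 + 0 + (-3) + (-21) = -6.
All lines sum to -6.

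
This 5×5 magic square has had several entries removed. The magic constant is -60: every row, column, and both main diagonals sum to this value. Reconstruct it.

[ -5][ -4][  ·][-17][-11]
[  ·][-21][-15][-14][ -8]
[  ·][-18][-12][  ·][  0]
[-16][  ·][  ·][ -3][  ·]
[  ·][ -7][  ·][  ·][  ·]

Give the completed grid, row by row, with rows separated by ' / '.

The remaining cell in row 1 is (1,3) = -60 − (-37) = -23.
From row 2, -60 − (-21 + (-15) + (-14) + (-8)) gives (2,1) = -2.
Column 2: -4 + (-21) + (-18) + (-7) + ? = -60, so (4,2) = -10.
Main diagonal: -5 + (-21) + (-12) + (-3) + ? = -60, so (5,5) = -19.
The remaining cell in anti-diagonal is (5,1) = -60 − (-47) = -13.
Using column 1: -5 + (-2) + (-16) + (-13) + ? → (3,1) = -60 − (-36) = -24.
Column 5: -11 + (-8) + 0 + (-19) + ? = -60, so (4,5) = -22.
Row 3: -24 + (-18) + (-12) + 0 + ? = -60, so (3,4) = -6.
The remaining cell in row 4 is (4,3) = -60 − (-51) = -9.
Column 3 must total -60; the given cells sum to -59, so (5,3) = -1.
Using column 4: -17 + (-14) + (-6) + (-3) + ? → (5,4) = -60 − (-40) = -20.

-5 -4 -23 -17 -11 / -2 -21 -15 -14 -8 / -24 -18 -12 -6 0 / -16 -10 -9 -3 -22 / -13 -7 -1 -20 -19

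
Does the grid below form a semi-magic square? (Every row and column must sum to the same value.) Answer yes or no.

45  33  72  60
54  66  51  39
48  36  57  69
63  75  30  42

Row 1: 45 + 33 + 72 + 60 = 210.
Row 2: 54 + 66 + 51 + 39 = 210.
Row 3: 48 + 36 + 57 + 69 = 210.
Row 4: 63 + 75 + 30 + 42 = 210.
Column 1: 45 + 54 + 48 + 63 = 210.
Column 2: 33 + 66 + 36 + 75 = 210.
Column 3: 72 + 51 + 57 + 30 = 210.
Column 4: 60 + 39 + 69 + 42 = 210.
All lines sum to 210.

Yes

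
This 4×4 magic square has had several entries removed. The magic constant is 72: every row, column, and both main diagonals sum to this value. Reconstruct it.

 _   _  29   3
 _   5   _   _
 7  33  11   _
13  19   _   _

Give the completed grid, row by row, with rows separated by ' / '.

25 15 29 3 / 27 5 23 17 / 7 33 11 21 / 13 19 9 31

Using row 3: 7 + 33 + 11 + ? → (3,4) = 72 − 51 = 21.
Column 2 needs 72; the known cells sum to 57, so (1,2) = 15.
Anti-diagonal needs 72; the known cells sum to 49, so (2,3) = 23.
Row 1 needs 72; the known cells sum to 47, so (1,1) = 25.
From column 1, 72 − (25 + 7 + 13) gives (2,1) = 27.
Column 3: 29 + 23 + 11 + ? = 72, so (4,3) = 9.
Main diagonal must total 72; the given cells sum to 41, so (4,4) = 31.
Row 2 needs 72; the known cells sum to 55, so (2,4) = 17.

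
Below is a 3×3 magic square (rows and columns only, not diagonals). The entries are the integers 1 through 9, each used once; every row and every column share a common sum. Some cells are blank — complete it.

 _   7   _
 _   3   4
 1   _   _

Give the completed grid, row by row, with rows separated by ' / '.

The entries are 1 through 9, which sum to 45, so each line sums to 45/3 = 15.
Row 2 must total 15; the given cells sum to 7, so (2,1) = 8.
Column 1: 8 + 1 + ? = 15, so (1,1) = 6.
Column 2: 7 + 3 + ? = 15, so (3,2) = 5.
Row 1 needs 15; the known cells sum to 13, so (1,3) = 2.
From row 3, 15 − (1 + 5) gives (3,3) = 9.

6 7 2 / 8 3 4 / 1 5 9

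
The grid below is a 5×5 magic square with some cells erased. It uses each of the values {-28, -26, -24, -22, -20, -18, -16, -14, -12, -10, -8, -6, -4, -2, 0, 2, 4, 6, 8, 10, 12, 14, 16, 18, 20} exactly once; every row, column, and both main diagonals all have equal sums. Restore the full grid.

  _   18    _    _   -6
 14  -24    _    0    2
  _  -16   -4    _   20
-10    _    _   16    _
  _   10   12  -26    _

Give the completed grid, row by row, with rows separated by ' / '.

6 18 -20 -18 -6 / 14 -24 -12 0 2 / -28 -16 -4 8 20 / -10 -8 4 16 -22 / -2 10 12 -26 -14

The 25 entries sum to -100, so each line sums to -100/5 = -20.
From row 2, -20 − (14 + (-24) + 0 + 2) gives (2,3) = -12.
Column 2 needs -20; the known cells sum to -12, so (4,2) = -8.
Anti-diagonal must total -20; the given cells sum to -18, so (5,1) = -2.
The remaining cell in row 5 is (5,5) = -20 − (-6) = -14.
Column 5 must total -20; the given cells sum to 2, so (4,5) = -22.
Main diagonal: -24 + (-4) + 16 + (-14) + ? = -20, so (1,1) = 6.
Row 4 must total -20; the given cells sum to -24, so (4,3) = 4.
From column 1, -20 − (6 + 14 + (-10) + (-2)) gives (3,1) = -28.
The remaining cell in column 3 is (1,3) = -20 − 0 = -20.
Row 1 needs -20; the known cells sum to -2, so (1,4) = -18.
Row 3 must total -20; the given cells sum to -28, so (3,4) = 8.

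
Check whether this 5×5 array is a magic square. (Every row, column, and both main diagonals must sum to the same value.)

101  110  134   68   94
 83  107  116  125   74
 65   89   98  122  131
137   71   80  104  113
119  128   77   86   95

No — column 5 sums to 507 but row 2 sums to 505.

Row 1: 101 + 110 + 134 + 68 + 94 = 507.
Row 2: 83 + 107 + 116 + 125 + 74 = 505.
Row 3: 65 + 89 + 98 + 122 + 131 = 505.
Row 4: 137 + 71 + 80 + 104 + 113 = 505.
Row 5: 119 + 128 + 77 + 86 + 95 = 505.
Column 1: 101 + 83 + 65 + 137 + 119 = 505.
Column 2: 110 + 107 + 89 + 71 + 128 = 505.
Column 3: 134 + 116 + 98 + 80 + 77 = 505.
Column 4: 68 + 125 + 122 + 104 + 86 = 505.
Column 5: 94 + 74 + 131 + 113 + 95 = 507.
Main diagonal: 101 + 107 + 98 + 104 + 95 = 505.
Anti-diagonal: 94 + 125 + 98 + 71 + 119 = 507.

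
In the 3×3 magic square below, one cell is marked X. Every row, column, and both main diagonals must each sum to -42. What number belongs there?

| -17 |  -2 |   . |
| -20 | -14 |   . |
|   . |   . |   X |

-11

The remaining cell in row 1 is (1,3) = -42 − (-19) = -23.
Using row 2: -20 + (-14) + ? → (2,3) = -42 − (-34) = -8.
The remaining cell in column 1 is (3,1) = -42 − (-37) = -5.
Column 2 must total -42; the given cells sum to -16, so (3,2) = -26.
Column 3 must total -42; the given cells sum to -31, so (3,3) = -11.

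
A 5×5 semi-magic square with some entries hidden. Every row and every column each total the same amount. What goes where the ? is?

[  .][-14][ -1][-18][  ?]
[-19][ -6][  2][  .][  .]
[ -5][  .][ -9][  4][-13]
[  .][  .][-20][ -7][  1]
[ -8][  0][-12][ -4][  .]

Column 3 is complete and sums to -40; that is the magic constant.
From row 3, -40 − (-5 + (-9) + 4 + (-13)) gives (3,2) = -17.
Row 5 needs -40; the known cells sum to -24, so (5,5) = -16.
The remaining cell in column 2 is (4,2) = -40 − (-37) = -3.
Column 4 must total -40; the given cells sum to -25, so (2,4) = -15.
From row 2, -40 − (-19 + (-6) + 2 + (-15)) gives (2,5) = -2.
Row 4 must total -40; the given cells sum to -29, so (4,1) = -11.
Column 1 must total -40; the given cells sum to -43, so (1,1) = 3.
From column 5, -40 − (-2 + (-13) + 1 + (-16)) gives (1,5) = -10.

-10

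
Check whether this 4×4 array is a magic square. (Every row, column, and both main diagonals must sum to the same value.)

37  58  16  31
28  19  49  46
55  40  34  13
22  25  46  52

Row 1: 37 + 58 + 16 + 31 = 142.
Row 2: 28 + 19 + 49 + 46 = 142.
Row 3: 55 + 40 + 34 + 13 = 142.
Row 4: 22 + 25 + 46 + 52 = 145.
Column 1: 37 + 28 + 55 + 22 = 142.
Column 2: 58 + 19 + 40 + 25 = 142.
Column 3: 16 + 49 + 34 + 46 = 145.
Column 4: 31 + 46 + 13 + 52 = 142.
Main diagonal: 37 + 19 + 34 + 52 = 142.
Anti-diagonal: 31 + 49 + 40 + 22 = 142.

No — column 3 sums to 145 but row 2 sums to 142.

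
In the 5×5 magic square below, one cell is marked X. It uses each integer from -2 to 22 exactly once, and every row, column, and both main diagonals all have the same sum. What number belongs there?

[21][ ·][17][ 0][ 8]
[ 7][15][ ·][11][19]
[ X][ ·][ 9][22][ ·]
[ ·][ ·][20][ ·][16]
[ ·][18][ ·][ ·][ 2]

13

The entries are -2 through 22, which sum to 250, so each line sums to 250/5 = 50.
Row 1: 21 + 17 + 0 + 8 + ? = 50, so (1,2) = 4.
Row 2: 7 + 15 + 11 + 19 + ? = 50, so (2,3) = -2.
From column 3, 50 − (17 + (-2) + 9 + 20) gives (5,3) = 6.
The remaining cell in column 5 is (3,5) = 50 − 45 = 5.
Main diagonal: 21 + 15 + 9 + 2 + ? = 50, so (4,4) = 3.
From column 4, 50 − (0 + 11 + 22 + 3) gives (5,4) = 14.
Row 5: 18 + 6 + 14 + 2 + ? = 50, so (5,1) = 10.
Anti-diagonal needs 50; the known cells sum to 38, so (4,2) = 12.
Row 4 must total 50; the given cells sum to 51, so (4,1) = -1.
Column 1: 21 + 7 + (-1) + 10 + ? = 50, so (3,1) = 13.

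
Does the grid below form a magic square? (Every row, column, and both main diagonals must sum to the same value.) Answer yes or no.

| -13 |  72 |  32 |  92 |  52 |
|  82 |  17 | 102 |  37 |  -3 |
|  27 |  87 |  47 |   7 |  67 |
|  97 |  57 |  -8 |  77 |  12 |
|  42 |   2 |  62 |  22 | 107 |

Yes

Row 1: -13 + 72 + 32 + 92 + 52 = 235.
Row 2: 82 + 17 + 102 + 37 + (-3) = 235.
Row 3: 27 + 87 + 47 + 7 + 67 = 235.
Row 4: 97 + 57 + (-8) + 77 + 12 = 235.
Row 5: 42 + 2 + 62 + 22 + 107 = 235.
Column 1: -13 + 82 + 27 + 97 + 42 = 235.
Column 2: 72 + 17 + 87 + 57 + 2 = 235.
Column 3: 32 + 102 + 47 + (-8) + 62 = 235.
Column 4: 92 + 37 + 7 + 77 + 22 = 235.
Column 5: 52 + (-3) + 67 + 12 + 107 = 235.
Main diagonal: -13 + 17 + 47 + 77 + 107 = 235.
Anti-diagonal: 52 + 37 + 47 + 57 + 42 = 235.
All lines sum to 235.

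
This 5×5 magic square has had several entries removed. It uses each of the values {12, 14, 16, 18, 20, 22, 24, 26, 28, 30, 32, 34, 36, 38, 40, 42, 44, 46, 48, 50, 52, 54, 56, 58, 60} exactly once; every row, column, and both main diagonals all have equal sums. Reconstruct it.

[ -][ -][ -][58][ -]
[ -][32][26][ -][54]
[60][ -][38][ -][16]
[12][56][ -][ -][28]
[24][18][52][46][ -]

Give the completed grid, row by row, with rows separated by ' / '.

The 25 entries sum to 900, so each line sums to 900/5 = 180.
Row 5 must total 180; the given cells sum to 140, so (5,5) = 40.
Using column 5: 54 + 16 + 28 + 40 + ? → (1,5) = 180 − 138 = 42.
Anti-diagonal must total 180; the given cells sum to 160, so (2,4) = 20.
The remaining cell in row 2 is (2,1) = 180 − 132 = 48.
From column 1, 180 − (48 + 60 + 12 + 24) gives (1,1) = 36.
Main diagonal must total 180; the given cells sum to 146, so (4,4) = 34.
Row 4 needs 180; the known cells sum to 130, so (4,3) = 50.
Column 3: 26 + 38 + 50 + 52 + ? = 180, so (1,3) = 14.
Column 4: 58 + 20 + 34 + 46 + ? = 180, so (3,4) = 22.
The remaining cell in row 1 is (1,2) = 180 − 150 = 30.
Row 3 must total 180; the given cells sum to 136, so (3,2) = 44.

36 30 14 58 42 / 48 32 26 20 54 / 60 44 38 22 16 / 12 56 50 34 28 / 24 18 52 46 40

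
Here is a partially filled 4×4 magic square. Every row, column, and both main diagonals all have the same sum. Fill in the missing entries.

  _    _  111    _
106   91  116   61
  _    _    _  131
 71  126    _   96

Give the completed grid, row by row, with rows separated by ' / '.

Row 2 is already complete: 106 + 91 + 116 + 61 = 374, so that is the magic constant.
The remaining cell in row 4 is (4,3) = 374 − 293 = 81.
Column 3: 111 + 116 + 81 + ? = 374, so (3,3) = 66.
The remaining cell in column 4 is (1,4) = 374 − 288 = 86.
Using main diagonal: 91 + 66 + 96 + ? → (1,1) = 374 − 253 = 121.
Anti-diagonal must total 374; the given cells sum to 273, so (3,2) = 101.
The remaining cell in row 1 is (1,2) = 374 − 318 = 56.
Row 3: 101 + 66 + 131 + ? = 374, so (3,1) = 76.

121 56 111 86 / 106 91 116 61 / 76 101 66 131 / 71 126 81 96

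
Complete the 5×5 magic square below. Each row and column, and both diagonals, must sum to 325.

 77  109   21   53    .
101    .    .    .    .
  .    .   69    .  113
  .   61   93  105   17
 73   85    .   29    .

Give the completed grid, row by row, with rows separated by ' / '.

Row 1: 77 + 109 + 21 + 53 + ? = 325, so (1,5) = 65.
Using row 4: 61 + 93 + 105 + 17 + ? → (4,1) = 325 − 276 = 49.
Using column 1: 77 + 101 + 49 + 73 + ? → (3,1) = 325 − 300 = 25.
Anti-diagonal: 65 + 69 + 61 + 73 + ? = 325, so (2,4) = 57.
Using column 4: 53 + 57 + 105 + 29 + ? → (3,4) = 325 − 244 = 81.
Row 3 must total 325; the given cells sum to 288, so (3,2) = 37.
Column 2 needs 325; the known cells sum to 292, so (2,2) = 33.
From main diagonal, 325 − (77 + 33 + 69 + 105) gives (5,5) = 41.
From row 5, 325 − (73 + 85 + 29 + 41) gives (5,3) = 97.
From column 3, 325 − (21 + 69 + 93 + 97) gives (2,3) = 45.
From column 5, 325 − (65 + 113 + 17 + 41) gives (2,5) = 89.

77 109 21 53 65 / 101 33 45 57 89 / 25 37 69 81 113 / 49 61 93 105 17 / 73 85 97 29 41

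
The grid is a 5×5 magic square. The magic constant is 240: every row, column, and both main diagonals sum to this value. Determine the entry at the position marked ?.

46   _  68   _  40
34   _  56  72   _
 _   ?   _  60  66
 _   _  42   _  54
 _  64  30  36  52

Row 5: 64 + 30 + 36 + 52 + ? = 240, so (5,1) = 58.
Column 3: 68 + 56 + 42 + 30 + ? = 240, so (3,3) = 44.
Using column 5: 40 + 66 + 54 + 52 + ? → (2,5) = 240 − 212 = 28.
From anti-diagonal, 240 − (40 + 72 + 44 + 58) gives (4,2) = 26.
Row 2 must total 240; the given cells sum to 190, so (2,2) = 50.
The remaining cell in main diagonal is (4,4) = 240 − 192 = 48.
The remaining cell in row 4 is (4,1) = 240 − 170 = 70.
The remaining cell in column 1 is (3,1) = 240 − 208 = 32.
Column 4: 72 + 60 + 48 + 36 + ? = 240, so (1,4) = 24.
The remaining cell in row 1 is (1,2) = 240 − 178 = 62.
The remaining cell in row 3 is (3,2) = 240 − 202 = 38.

38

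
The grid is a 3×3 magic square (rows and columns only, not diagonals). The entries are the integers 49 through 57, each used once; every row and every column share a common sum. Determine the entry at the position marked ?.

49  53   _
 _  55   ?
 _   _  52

50

The entries are 49 through 57, which sum to 477, so each line sums to 477/3 = 159.
Row 1 needs 159; the known cells sum to 102, so (1,3) = 57.
The remaining cell in column 2 is (3,2) = 159 − 108 = 51.
Column 3 must total 159; the given cells sum to 109, so (2,3) = 50.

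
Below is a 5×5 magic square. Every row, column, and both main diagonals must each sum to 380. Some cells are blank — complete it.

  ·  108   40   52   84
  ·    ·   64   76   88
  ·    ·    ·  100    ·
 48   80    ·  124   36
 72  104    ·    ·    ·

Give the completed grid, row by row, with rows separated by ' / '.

96 108 40 52 84 / 120 32 64 76 88 / 44 56 68 100 112 / 48 80 92 124 36 / 72 104 116 28 60

Row 1 must total 380; the given cells sum to 284, so (1,1) = 96.
Row 4: 48 + 80 + 124 + 36 + ? = 380, so (4,3) = 92.
From column 4, 380 − (52 + 76 + 100 + 124) gives (5,4) = 28.
Anti-diagonal must total 380; the given cells sum to 312, so (3,3) = 68.
From column 3, 380 − (40 + 64 + 68 + 92) gives (5,3) = 116.
From row 5, 380 − (72 + 104 + 116 + 28) gives (5,5) = 60.
Column 5 must total 380; the given cells sum to 268, so (3,5) = 112.
Main diagonal: 96 + 68 + 124 + 60 + ? = 380, so (2,2) = 32.
Row 2: 32 + 64 + 76 + 88 + ? = 380, so (2,1) = 120.
The remaining cell in column 1 is (3,1) = 380 − 336 = 44.
Column 2 needs 380; the known cells sum to 324, so (3,2) = 56.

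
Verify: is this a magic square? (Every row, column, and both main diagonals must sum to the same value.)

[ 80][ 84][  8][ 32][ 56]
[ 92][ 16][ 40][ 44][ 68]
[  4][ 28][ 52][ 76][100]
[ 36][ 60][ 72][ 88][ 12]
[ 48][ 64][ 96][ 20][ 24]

No — column 4 sums to 260 but row 4 sums to 268.

Row 1: 80 + 84 + 8 + 32 + 56 = 260.
Row 2: 92 + 16 + 40 + 44 + 68 = 260.
Row 3: 4 + 28 + 52 + 76 + 100 = 260.
Row 4: 36 + 60 + 72 + 88 + 12 = 268.
Row 5: 48 + 64 + 96 + 20 + 24 = 252.
Column 1: 80 + 92 + 4 + 36 + 48 = 260.
Column 2: 84 + 16 + 28 + 60 + 64 = 252.
Column 3: 8 + 40 + 52 + 72 + 96 = 268.
Column 4: 32 + 44 + 76 + 88 + 20 = 260.
Column 5: 56 + 68 + 100 + 12 + 24 = 260.
Main diagonal: 80 + 16 + 52 + 88 + 24 = 260.
Anti-diagonal: 56 + 44 + 52 + 60 + 48 = 260.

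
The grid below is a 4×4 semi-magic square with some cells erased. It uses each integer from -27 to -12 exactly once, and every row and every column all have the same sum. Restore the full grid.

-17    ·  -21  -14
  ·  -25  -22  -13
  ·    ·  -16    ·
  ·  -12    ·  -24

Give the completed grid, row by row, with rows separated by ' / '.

-17 -26 -21 -14 / -18 -25 -22 -13 / -20 -15 -16 -27 / -23 -12 -19 -24

The entries are -27 through -12, which sum to -312, so each line sums to -312/4 = -78.
Using row 1: -17 + (-21) + (-14) + ? → (1,2) = -78 − (-52) = -26.
The remaining cell in row 2 is (2,1) = -78 − (-60) = -18.
From column 2, -78 − (-26 + (-25) + (-12)) gives (3,2) = -15.
Column 3 must total -78; the given cells sum to -59, so (4,3) = -19.
Column 4 must total -78; the given cells sum to -51, so (3,4) = -27.
Row 3 needs -78; the known cells sum to -58, so (3,1) = -20.
Row 4 must total -78; the given cells sum to -55, so (4,1) = -23.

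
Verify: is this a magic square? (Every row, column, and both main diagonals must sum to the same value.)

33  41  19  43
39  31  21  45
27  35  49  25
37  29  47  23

Yes

Row 1: 33 + 41 + 19 + 43 = 136.
Row 2: 39 + 31 + 21 + 45 = 136.
Row 3: 27 + 35 + 49 + 25 = 136.
Row 4: 37 + 29 + 47 + 23 = 136.
Column 1: 33 + 39 + 27 + 37 = 136.
Column 2: 41 + 31 + 35 + 29 = 136.
Column 3: 19 + 21 + 49 + 47 = 136.
Column 4: 43 + 45 + 25 + 23 = 136.
Main diagonal: 33 + 31 + 49 + 23 = 136.
Anti-diagonal: 43 + 21 + 35 + 37 = 136.
All lines sum to 136.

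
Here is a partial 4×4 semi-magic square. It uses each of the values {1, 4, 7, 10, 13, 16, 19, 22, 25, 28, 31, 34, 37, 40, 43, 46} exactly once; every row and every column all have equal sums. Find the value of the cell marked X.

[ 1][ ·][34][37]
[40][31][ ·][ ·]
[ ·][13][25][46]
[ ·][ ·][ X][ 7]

16

The 16 entries sum to 376, so each line sums to 376/4 = 94.
Row 1 must total 94; the given cells sum to 72, so (1,2) = 22.
Row 3 must total 94; the given cells sum to 84, so (3,1) = 10.
Column 1: 1 + 40 + 10 + ? = 94, so (4,1) = 43.
Column 2 needs 94; the known cells sum to 66, so (4,2) = 28.
Column 4 must total 94; the given cells sum to 90, so (2,4) = 4.
Row 2 needs 94; the known cells sum to 75, so (2,3) = 19.
Row 4: 43 + 28 + 7 + ? = 94, so (4,3) = 16.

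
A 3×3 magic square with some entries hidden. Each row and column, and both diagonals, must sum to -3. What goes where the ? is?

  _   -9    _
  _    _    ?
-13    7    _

-17

Using row 3: -13 + 7 + ? → (3,3) = -3 − (-6) = 3.
Column 2: -9 + 7 + ? = -3, so (2,2) = -1.
Using main diagonal: -1 + 3 + ? → (1,1) = -3 − 2 = -5.
Anti-diagonal must total -3; the given cells sum to -14, so (1,3) = 11.
Column 1: -5 + (-13) + ? = -3, so (2,1) = 15.
The remaining cell in column 3 is (2,3) = -3 − 14 = -17.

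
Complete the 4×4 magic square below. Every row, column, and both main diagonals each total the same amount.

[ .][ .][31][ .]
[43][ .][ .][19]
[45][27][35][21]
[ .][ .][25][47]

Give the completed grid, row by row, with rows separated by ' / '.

17 39 31 41 / 43 29 37 19 / 45 27 35 21 / 23 33 25 47

Row 3 is already complete: 45 + 27 + 35 + 21 = 128, so that is the magic constant.
Using column 3: 31 + 35 + 25 + ? → (2,3) = 128 − 91 = 37.
Column 4: 19 + 21 + 47 + ? = 128, so (1,4) = 41.
Using anti-diagonal: 41 + 37 + 27 + ? → (4,1) = 128 − 105 = 23.
Row 2 needs 128; the known cells sum to 99, so (2,2) = 29.
Row 4: 23 + 25 + 47 + ? = 128, so (4,2) = 33.
Column 1 must total 128; the given cells sum to 111, so (1,1) = 17.
Column 2: 29 + 27 + 33 + ? = 128, so (1,2) = 39.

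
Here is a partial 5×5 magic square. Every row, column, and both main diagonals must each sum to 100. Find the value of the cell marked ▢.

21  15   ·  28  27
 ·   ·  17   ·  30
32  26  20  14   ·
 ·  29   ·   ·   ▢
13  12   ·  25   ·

16

The remaining cell in row 1 is (1,3) = 100 − 91 = 9.
Row 3 needs 100; the known cells sum to 92, so (3,5) = 8.
Column 2 needs 100; the known cells sum to 82, so (2,2) = 18.
Anti-diagonal must total 100; the given cells sum to 89, so (2,4) = 11.
The remaining cell in row 2 is (2,1) = 100 − 76 = 24.
The remaining cell in column 1 is (4,1) = 100 − 90 = 10.
From column 4, 100 − (28 + 11 + 14 + 25) gives (4,4) = 22.
From main diagonal, 100 − (21 + 18 + 20 + 22) gives (5,5) = 19.
Row 5 must total 100; the given cells sum to 69, so (5,3) = 31.
The remaining cell in column 3 is (4,3) = 100 − 77 = 23.
The remaining cell in column 5 is (4,5) = 100 − 84 = 16.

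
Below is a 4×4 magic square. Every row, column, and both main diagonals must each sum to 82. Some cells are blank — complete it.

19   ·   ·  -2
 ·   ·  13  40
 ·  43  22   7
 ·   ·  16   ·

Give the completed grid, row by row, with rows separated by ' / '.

19 34 31 -2 / 25 4 13 40 / 10 43 22 7 / 28 1 16 37

From row 3, 82 − (43 + 22 + 7) gives (3,1) = 10.
Column 3: 13 + 22 + 16 + ? = 82, so (1,3) = 31.
The remaining cell in column 4 is (4,4) = 82 − 45 = 37.
Main diagonal: 19 + 22 + 37 + ? = 82, so (2,2) = 4.
Anti-diagonal: -2 + 13 + 43 + ? = 82, so (4,1) = 28.
Using row 1: 19 + 31 + (-2) + ? → (1,2) = 82 − 48 = 34.
Row 2: 4 + 13 + 40 + ? = 82, so (2,1) = 25.
The remaining cell in row 4 is (4,2) = 82 − 81 = 1.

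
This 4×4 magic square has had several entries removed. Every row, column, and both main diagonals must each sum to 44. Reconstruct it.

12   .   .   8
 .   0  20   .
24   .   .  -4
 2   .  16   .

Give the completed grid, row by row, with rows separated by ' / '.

12 26 -2 8 / 6 0 20 18 / 24 14 10 -4 / 2 4 16 22

Using column 1: 12 + 24 + 2 + ? → (2,1) = 44 − 38 = 6.
Using anti-diagonal: 8 + 20 + 2 + ? → (3,2) = 44 − 30 = 14.
Row 2: 6 + 0 + 20 + ? = 44, so (2,4) = 18.
The remaining cell in row 3 is (3,3) = 44 − 34 = 10.
Column 3 must total 44; the given cells sum to 46, so (1,3) = -2.
Column 4: 8 + 18 + (-4) + ? = 44, so (4,4) = 22.
Row 1 must total 44; the given cells sum to 18, so (1,2) = 26.
Row 4: 2 + 16 + 22 + ? = 44, so (4,2) = 4.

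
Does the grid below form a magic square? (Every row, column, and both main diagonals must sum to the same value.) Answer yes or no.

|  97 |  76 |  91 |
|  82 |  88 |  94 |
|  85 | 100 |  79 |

Row 1: 97 + 76 + 91 = 264.
Row 2: 82 + 88 + 94 = 264.
Row 3: 85 + 100 + 79 = 264.
Column 1: 97 + 82 + 85 = 264.
Column 2: 76 + 88 + 100 = 264.
Column 3: 91 + 94 + 79 = 264.
Main diagonal: 97 + 88 + 79 = 264.
Anti-diagonal: 91 + 88 + 85 = 264.
All lines sum to 264.

Yes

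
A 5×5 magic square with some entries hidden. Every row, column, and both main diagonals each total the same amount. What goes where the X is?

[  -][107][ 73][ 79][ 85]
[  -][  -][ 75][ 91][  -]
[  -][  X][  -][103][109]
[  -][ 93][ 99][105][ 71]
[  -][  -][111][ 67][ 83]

81

Column 4 is complete and sums to 445; that is the magic constant.
From row 1, 445 − (107 + 73 + 79 + 85) gives (1,1) = 101.
Using row 4: 93 + 99 + 105 + 71 + ? → (4,1) = 445 − 368 = 77.
From column 3, 445 − (73 + 75 + 99 + 111) gives (3,3) = 87.
The remaining cell in column 5 is (2,5) = 445 − 348 = 97.
Main diagonal must total 445; the given cells sum to 376, so (2,2) = 69.
From anti-diagonal, 445 − (85 + 91 + 87 + 93) gives (5,1) = 89.
Using row 2: 69 + 75 + 91 + 97 + ? → (2,1) = 445 − 332 = 113.
Row 5 needs 445; the known cells sum to 350, so (5,2) = 95.
Using column 1: 101 + 113 + 77 + 89 + ? → (3,1) = 445 − 380 = 65.
From column 2, 445 − (107 + 69 + 93 + 95) gives (3,2) = 81.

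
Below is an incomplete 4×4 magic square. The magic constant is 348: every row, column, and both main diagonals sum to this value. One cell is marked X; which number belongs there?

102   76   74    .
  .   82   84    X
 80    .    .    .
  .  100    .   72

94

From row 1, 348 − (102 + 76 + 74) gives (1,4) = 96.
Using column 2: 76 + 82 + 100 + ? → (3,2) = 348 − 258 = 90.
From main diagonal, 348 − (102 + 82 + 72) gives (3,3) = 92.
From anti-diagonal, 348 − (96 + 84 + 90) gives (4,1) = 78.
Row 3 needs 348; the known cells sum to 262, so (3,4) = 86.
From row 4, 348 − (78 + 100 + 72) gives (4,3) = 98.
From column 1, 348 − (102 + 80 + 78) gives (2,1) = 88.
From column 4, 348 − (96 + 86 + 72) gives (2,4) = 94.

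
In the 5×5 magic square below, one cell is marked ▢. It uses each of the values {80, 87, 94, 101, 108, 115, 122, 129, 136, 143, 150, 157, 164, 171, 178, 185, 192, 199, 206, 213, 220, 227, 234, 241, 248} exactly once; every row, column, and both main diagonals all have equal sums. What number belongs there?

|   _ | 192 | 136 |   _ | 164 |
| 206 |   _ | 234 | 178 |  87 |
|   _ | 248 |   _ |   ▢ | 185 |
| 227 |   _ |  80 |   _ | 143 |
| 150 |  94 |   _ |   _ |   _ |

The 25 entries sum to 4100, so each line sums to 4100/5 = 820.
Row 2 must total 820; the given cells sum to 705, so (2,2) = 115.
Column 2 must total 820; the given cells sum to 649, so (4,2) = 171.
From column 5, 820 − (164 + 87 + 185 + 143) gives (5,5) = 241.
Anti-diagonal: 164 + 178 + 171 + 150 + ? = 820, so (3,3) = 157.
Row 4 needs 820; the known cells sum to 621, so (4,4) = 199.
Column 3: 136 + 234 + 157 + 80 + ? = 820, so (5,3) = 213.
Main diagonal: 115 + 157 + 199 + 241 + ? = 820, so (1,1) = 108.
Row 1 must total 820; the given cells sum to 600, so (1,4) = 220.
The remaining cell in row 5 is (5,4) = 820 − 698 = 122.
Using column 1: 108 + 206 + 227 + 150 + ? → (3,1) = 820 − 691 = 129.
The remaining cell in column 4 is (3,4) = 820 − 719 = 101.

101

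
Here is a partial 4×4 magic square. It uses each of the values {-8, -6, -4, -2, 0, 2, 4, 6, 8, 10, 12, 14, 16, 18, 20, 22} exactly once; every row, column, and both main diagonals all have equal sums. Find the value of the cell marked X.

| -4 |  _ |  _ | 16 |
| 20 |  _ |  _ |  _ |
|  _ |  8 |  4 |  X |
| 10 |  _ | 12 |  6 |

14

The 16 entries sum to 112, so each line sums to 112/4 = 28.
Row 4: 10 + 12 + 6 + ? = 28, so (4,2) = 0.
From column 1, 28 − (-4 + 20 + 10) gives (3,1) = 2.
Using main diagonal: -4 + 4 + 6 + ? → (2,2) = 28 − 6 = 22.
The remaining cell in anti-diagonal is (2,3) = 28 − 34 = -6.
Using row 2: 20 + 22 + (-6) + ? → (2,4) = 28 − 36 = -8.
Row 3 must total 28; the given cells sum to 14, so (3,4) = 14.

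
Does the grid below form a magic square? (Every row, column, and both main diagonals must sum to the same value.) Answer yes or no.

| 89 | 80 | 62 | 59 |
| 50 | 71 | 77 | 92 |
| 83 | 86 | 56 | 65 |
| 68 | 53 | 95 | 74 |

Row 1: 89 + 80 + 62 + 59 = 290.
Row 2: 50 + 71 + 77 + 92 = 290.
Row 3: 83 + 86 + 56 + 65 = 290.
Row 4: 68 + 53 + 95 + 74 = 290.
Column 1: 89 + 50 + 83 + 68 = 290.
Column 2: 80 + 71 + 86 + 53 = 290.
Column 3: 62 + 77 + 56 + 95 = 290.
Column 4: 59 + 92 + 65 + 74 = 290.
Main diagonal: 89 + 71 + 56 + 74 = 290.
Anti-diagonal: 59 + 77 + 86 + 68 = 290.
All lines sum to 290.

Yes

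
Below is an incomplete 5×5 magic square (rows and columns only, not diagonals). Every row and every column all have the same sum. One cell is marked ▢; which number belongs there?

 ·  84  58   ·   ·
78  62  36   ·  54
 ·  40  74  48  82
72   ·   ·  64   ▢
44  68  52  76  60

38

Row 5 is complete and sums to 300; that is the magic constant.
Row 2: 78 + 62 + 36 + 54 + ? = 300, so (2,4) = 70.
Row 3: 40 + 74 + 48 + 82 + ? = 300, so (3,1) = 56.
Using column 1: 78 + 56 + 72 + 44 + ? → (1,1) = 300 − 250 = 50.
From column 2, 300 − (84 + 62 + 40 + 68) gives (4,2) = 46.
Column 3 needs 300; the known cells sum to 220, so (4,3) = 80.
The remaining cell in column 4 is (1,4) = 300 − 258 = 42.
From row 1, 300 − (50 + 84 + 58 + 42) gives (1,5) = 66.
Row 4: 72 + 46 + 80 + 64 + ? = 300, so (4,5) = 38.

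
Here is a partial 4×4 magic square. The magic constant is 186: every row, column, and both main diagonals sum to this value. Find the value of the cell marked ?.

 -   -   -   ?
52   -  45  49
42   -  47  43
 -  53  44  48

Row 2: 52 + 45 + 49 + ? = 186, so (2,2) = 40.
The remaining cell in row 3 is (3,2) = 186 − 132 = 54.
Row 4 must total 186; the given cells sum to 145, so (4,1) = 41.
Column 1: 52 + 42 + 41 + ? = 186, so (1,1) = 51.
Column 2 must total 186; the given cells sum to 147, so (1,2) = 39.
Column 3 must total 186; the given cells sum to 136, so (1,3) = 50.
Using column 4: 49 + 43 + 48 + ? → (1,4) = 186 − 140 = 46.

46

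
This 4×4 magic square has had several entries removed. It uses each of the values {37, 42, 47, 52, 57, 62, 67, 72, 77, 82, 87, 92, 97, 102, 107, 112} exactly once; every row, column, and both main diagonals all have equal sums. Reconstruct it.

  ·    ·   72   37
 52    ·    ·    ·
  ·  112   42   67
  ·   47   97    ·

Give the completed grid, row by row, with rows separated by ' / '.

107 82 72 37 / 52 57 87 102 / 77 112 42 67 / 62 47 97 92

The 16 entries sum to 1192, so each line sums to 1192/4 = 298.
Row 3 must total 298; the given cells sum to 221, so (3,1) = 77.
From column 3, 298 − (72 + 42 + 97) gives (2,3) = 87.
Anti-diagonal needs 298; the known cells sum to 236, so (4,1) = 62.
From row 4, 298 − (62 + 47 + 97) gives (4,4) = 92.
Column 1: 52 + 77 + 62 + ? = 298, so (1,1) = 107.
Using column 4: 37 + 67 + 92 + ? → (2,4) = 298 − 196 = 102.
The remaining cell in main diagonal is (2,2) = 298 − 241 = 57.
Row 1: 107 + 72 + 37 + ? = 298, so (1,2) = 82.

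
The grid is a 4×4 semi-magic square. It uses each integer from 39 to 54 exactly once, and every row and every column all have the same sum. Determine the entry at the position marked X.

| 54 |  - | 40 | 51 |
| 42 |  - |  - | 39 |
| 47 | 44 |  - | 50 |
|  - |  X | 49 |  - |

The entries are 39 through 54, which sum to 744, so each line sums to 744/4 = 186.
From row 1, 186 − (54 + 40 + 51) gives (1,2) = 41.
Row 3 needs 186; the known cells sum to 141, so (3,3) = 45.
Column 1 needs 186; the known cells sum to 143, so (4,1) = 43.
Column 3 must total 186; the given cells sum to 134, so (2,3) = 52.
Column 4: 51 + 39 + 50 + ? = 186, so (4,4) = 46.
Row 2 needs 186; the known cells sum to 133, so (2,2) = 53.
From row 4, 186 − (43 + 49 + 46) gives (4,2) = 48.

48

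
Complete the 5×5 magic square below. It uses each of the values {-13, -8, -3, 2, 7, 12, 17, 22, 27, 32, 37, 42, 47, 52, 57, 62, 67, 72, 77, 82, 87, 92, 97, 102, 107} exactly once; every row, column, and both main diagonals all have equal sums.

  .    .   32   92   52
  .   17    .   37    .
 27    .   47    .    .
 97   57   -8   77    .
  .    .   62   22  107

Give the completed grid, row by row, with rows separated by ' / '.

-13 72 32 92 52 / 82 17 102 37 -3 / 27 87 47 7 67 / 97 57 -8 77 12 / 42 2 62 22 107

The 25 entries sum to 1175, so each line sums to 1175/5 = 235.
Row 4 must total 235; the given cells sum to 223, so (4,5) = 12.
The remaining cell in column 3 is (2,3) = 235 − 133 = 102.
From column 4, 235 − (92 + 37 + 77 + 22) gives (3,4) = 7.
Using main diagonal: 17 + 47 + 77 + 107 + ? → (1,1) = 235 − 248 = -13.
Anti-diagonal needs 235; the known cells sum to 193, so (5,1) = 42.
Row 1 needs 235; the known cells sum to 163, so (1,2) = 72.
Row 5: 42 + 62 + 22 + 107 + ? = 235, so (5,2) = 2.
Using column 1: -13 + 27 + 97 + 42 + ? → (2,1) = 235 − 153 = 82.
Column 2 must total 235; the given cells sum to 148, so (3,2) = 87.
Row 2: 82 + 17 + 102 + 37 + ? = 235, so (2,5) = -3.
The remaining cell in row 3 is (3,5) = 235 − 168 = 67.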